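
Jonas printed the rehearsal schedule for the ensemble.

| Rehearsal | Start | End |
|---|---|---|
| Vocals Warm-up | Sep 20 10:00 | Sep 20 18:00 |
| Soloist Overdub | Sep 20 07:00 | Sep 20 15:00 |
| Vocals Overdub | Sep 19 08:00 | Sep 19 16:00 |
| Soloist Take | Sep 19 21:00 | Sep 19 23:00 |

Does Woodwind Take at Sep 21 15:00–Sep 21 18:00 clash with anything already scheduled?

Vocals Overdub: ends Sep 19 16:00 at or before Woodwind Take starts Sep 21 15:00 → clear.
Soloist Take: ends Sep 19 23:00 at or before Woodwind Take starts Sep 21 15:00 → clear.
Soloist Overdub: ends Sep 20 15:00 at or before Woodwind Take starts Sep 21 15:00 → clear.
Vocals Warm-up: ends Sep 20 18:00 at or before Woodwind Take starts Sep 21 15:00 → clear.

No — it doesn't clash with anything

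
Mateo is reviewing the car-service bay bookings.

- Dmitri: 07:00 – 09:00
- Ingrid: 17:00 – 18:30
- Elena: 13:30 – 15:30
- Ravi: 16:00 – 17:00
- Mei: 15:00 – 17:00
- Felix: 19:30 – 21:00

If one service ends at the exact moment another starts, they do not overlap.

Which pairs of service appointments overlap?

Elena & Mei, Mei & Ravi

Sorted by start: Dmitri, Elena, Mei, Ravi, Ingrid, Felix.
Elena starts after Dmitri ends — done with Dmitri.
Mei starts before Elena ends → Elena and Mei overlap.
Ravi starts after Elena ends — done with Elena.
Ravi starts before Mei ends → Mei and Ravi overlap.
Ingrid starts exactly when Mei ends (back-to-back, no overlap) — done with Mei.
Ingrid starts exactly when Ravi ends (back-to-back, no overlap) — done with Ravi.
Felix starts after Ingrid ends.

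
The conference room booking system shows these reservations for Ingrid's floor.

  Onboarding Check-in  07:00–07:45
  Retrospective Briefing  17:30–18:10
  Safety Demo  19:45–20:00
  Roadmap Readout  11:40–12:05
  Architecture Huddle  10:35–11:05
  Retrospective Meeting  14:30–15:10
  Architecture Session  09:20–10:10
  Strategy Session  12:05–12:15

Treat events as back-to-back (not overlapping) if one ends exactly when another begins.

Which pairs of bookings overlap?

Sorted by start: Onboarding Check-in, Architecture Session, Architecture Huddle, Roadmap Readout, Strategy Session, Retrospective Meeting, Retrospective Briefing, Safety Demo.
Architecture Session starts after Onboarding Check-in ends, so nothing later overlaps Onboarding Check-in either.
Architecture Huddle starts after Architecture Session ends, so nothing later overlaps Architecture Session either.
Roadmap Readout starts after Architecture Huddle ends, so nothing later overlaps Architecture Huddle either.
Strategy Session starts exactly when Roadmap Readout ends (back-to-back, no overlap), so nothing later overlaps Roadmap Readout either.
Retrospective Meeting starts after Strategy Session ends, so nothing later overlaps Strategy Session either.
Retrospective Briefing starts after Retrospective Meeting ends, so nothing later overlaps Retrospective Meeting either.
Safety Demo starts after Retrospective Briefing ends.

no overlapping pairs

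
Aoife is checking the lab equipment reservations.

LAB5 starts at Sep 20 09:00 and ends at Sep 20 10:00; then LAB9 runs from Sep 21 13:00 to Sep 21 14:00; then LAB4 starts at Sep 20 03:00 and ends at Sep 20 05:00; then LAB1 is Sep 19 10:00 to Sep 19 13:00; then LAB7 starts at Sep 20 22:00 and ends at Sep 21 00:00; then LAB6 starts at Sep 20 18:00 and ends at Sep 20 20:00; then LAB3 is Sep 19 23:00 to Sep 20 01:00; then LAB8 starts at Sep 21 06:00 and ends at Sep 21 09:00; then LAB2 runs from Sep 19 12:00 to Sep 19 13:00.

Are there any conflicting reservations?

Yes

Sorted by start: LAB1, LAB2, LAB3, LAB4, LAB5, LAB6, LAB7, LAB8, LAB9.
LAB2 starts before LAB1 ends → LAB1 and LAB2 overlap.
That's a conflict, so the schedule is not conflict-free.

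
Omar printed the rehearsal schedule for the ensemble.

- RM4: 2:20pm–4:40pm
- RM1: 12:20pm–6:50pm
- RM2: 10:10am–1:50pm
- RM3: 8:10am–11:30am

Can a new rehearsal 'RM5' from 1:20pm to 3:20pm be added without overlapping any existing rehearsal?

No — it overlaps RM1, RM2, RM4

RM3: ends 11:30am at or before RM5 starts 1:20pm → clear.
RM2: starts 10:10am before RM5 ends 3:20pm, and ends 1:50pm after RM5 starts 1:20pm → overlap.
RM1: starts 12:20pm before RM5 ends 3:20pm, and ends 6:50pm after RM5 starts 1:20pm → overlap.
RM4: starts 2:20pm before RM5 ends 3:20pm, and ends 4:40pm after RM5 starts 1:20pm → overlap.
RM5 overlaps RM1, RM2, RM4.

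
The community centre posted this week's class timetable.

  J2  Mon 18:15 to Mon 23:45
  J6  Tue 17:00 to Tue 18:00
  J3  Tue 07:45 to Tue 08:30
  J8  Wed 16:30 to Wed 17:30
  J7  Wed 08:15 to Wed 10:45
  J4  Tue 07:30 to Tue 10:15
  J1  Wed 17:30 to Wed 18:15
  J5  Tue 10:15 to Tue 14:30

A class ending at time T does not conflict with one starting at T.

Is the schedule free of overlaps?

No

Two intervals overlap when each starts before the other ends.
Sorted by start: J2, J4, J3, J5, J6, J7, J8, J1.
J4 starts after J2 ends — done with J2.
J3 starts before J4 ends → J4 and J3 overlap.
That's a conflict, so the schedule is not conflict-free.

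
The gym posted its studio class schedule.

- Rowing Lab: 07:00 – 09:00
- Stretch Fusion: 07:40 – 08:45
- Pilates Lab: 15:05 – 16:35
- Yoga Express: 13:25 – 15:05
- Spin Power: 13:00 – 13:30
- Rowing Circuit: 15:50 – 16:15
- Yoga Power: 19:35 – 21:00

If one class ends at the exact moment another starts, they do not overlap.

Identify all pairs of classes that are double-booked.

Sorted by start: Rowing Lab, Stretch Fusion, Spin Power, Yoga Express, Pilates Lab, Rowing Circuit, Yoga Power.
Stretch Fusion starts before Rowing Lab ends → Rowing Lab and Stretch Fusion overlap.
Spin Power starts after Rowing Lab ends, so Rowing Lab has no further overlaps.
Spin Power starts after Stretch Fusion ends, so Stretch Fusion has no further overlaps.
Yoga Express starts before Spin Power ends → Spin Power and Yoga Express overlap.
Pilates Lab starts after Spin Power ends, so Spin Power has no further overlaps.
Pilates Lab starts exactly when Yoga Express ends (back-to-back, no overlap), so Yoga Express has no further overlaps.
Rowing Circuit starts before Pilates Lab ends → Pilates Lab and Rowing Circuit overlap.
Yoga Power starts after Pilates Lab ends.
Yoga Power starts after Rowing Circuit ends.

Pilates Lab & Rowing Circuit, Rowing Lab & Stretch Fusion, Spin Power & Yoga Express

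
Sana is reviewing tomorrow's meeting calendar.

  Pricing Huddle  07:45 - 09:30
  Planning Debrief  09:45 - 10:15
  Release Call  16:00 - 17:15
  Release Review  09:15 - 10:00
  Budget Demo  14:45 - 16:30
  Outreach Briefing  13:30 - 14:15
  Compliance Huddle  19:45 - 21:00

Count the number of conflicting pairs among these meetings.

3

Check each pair: they overlap iff neither finishes before the other starts.
Sorted by start: Pricing Huddle, Release Review, Planning Debrief, Outreach Briefing, Budget Demo, Release Call, Compliance Huddle.
Release Review starts before Pricing Huddle ends → Pricing Huddle and Release Review overlap.
Planning Debrief starts after Pricing Huddle ends, so nothing later overlaps Pricing Huddle either.
Planning Debrief starts before Release Review ends → Release Review and Planning Debrief overlap.
Outreach Briefing starts after Release Review ends, so nothing later overlaps Release Review either.
Outreach Briefing starts after Planning Debrief ends, so nothing later overlaps Planning Debrief either.
Budget Demo starts after Outreach Briefing ends, so nothing later overlaps Outreach Briefing either.
Release Call starts before Budget Demo ends → Budget Demo and Release Call overlap.
Compliance Huddle starts after Budget Demo ends.
Compliance Huddle starts after Release Call ends.
Overlapping pairs: Budget Demo & Release Call, Planning Debrief & Release Review, Pricing Huddle & Release Review — 3 in total.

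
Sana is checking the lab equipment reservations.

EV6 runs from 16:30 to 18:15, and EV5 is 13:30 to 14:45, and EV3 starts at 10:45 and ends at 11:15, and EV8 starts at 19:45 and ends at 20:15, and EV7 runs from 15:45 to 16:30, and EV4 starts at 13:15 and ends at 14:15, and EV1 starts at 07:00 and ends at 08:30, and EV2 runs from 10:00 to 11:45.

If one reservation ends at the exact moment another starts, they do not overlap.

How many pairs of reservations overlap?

2

Check each pair: they overlap iff neither finishes before the other starts.
Sorted by start: EV1, EV2, EV3, EV4, EV5, EV7, EV6, EV8.
EV2 starts after EV1 ends; EV1 is clear from here.
EV3 starts before EV2 ends → EV2 and EV3 overlap.
EV4 starts after EV2 ends; EV2 is clear from here.
EV4 starts after EV3 ends; EV3 is clear from here.
EV5 starts before EV4 ends → EV4 and EV5 overlap.
EV7 starts after EV4 ends; EV4 is clear from here.
EV7 starts after EV5 ends; EV5 is clear from here.
EV6 starts exactly when EV7 ends (back-to-back, no overlap); EV7 is clear from here.
EV8 starts after EV6 ends.
Overlapping pairs: EV2 & EV3, EV4 & EV5 — 2 in total.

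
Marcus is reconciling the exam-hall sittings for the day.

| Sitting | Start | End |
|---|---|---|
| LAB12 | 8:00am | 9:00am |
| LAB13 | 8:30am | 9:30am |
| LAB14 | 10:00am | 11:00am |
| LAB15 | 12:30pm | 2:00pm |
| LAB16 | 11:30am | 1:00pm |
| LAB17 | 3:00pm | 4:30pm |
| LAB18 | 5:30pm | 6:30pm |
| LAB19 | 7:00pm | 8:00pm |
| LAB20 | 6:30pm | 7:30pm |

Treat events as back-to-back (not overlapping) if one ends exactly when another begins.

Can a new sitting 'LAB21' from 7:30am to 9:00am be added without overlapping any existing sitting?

No — it overlaps LAB12, LAB13

LAB12: starts 8:00am before LAB21 ends 9:00am, and ends 9:00am after LAB21 starts 7:30am → overlap.
LAB13: starts 8:30am before LAB21 ends 9:00am, and ends 9:30am after LAB21 starts 7:30am → overlap.
LAB14: starts 10:00am at or after LAB21 ends 9:00am → clear.
LAB16: starts 11:30am at or after LAB21 ends 9:00am → clear.
LAB15: starts 12:30pm at or after LAB21 ends 9:00am → clear.
LAB17: starts 3:00pm at or after LAB21 ends 9:00am → clear.
LAB18: starts 5:30pm at or after LAB21 ends 9:00am → clear.
LAB20: starts 6:30pm at or after LAB21 ends 9:00am → clear.
LAB19: starts 7:00pm at or after LAB21 ends 9:00am → clear.
LAB21 overlaps LAB12, LAB13.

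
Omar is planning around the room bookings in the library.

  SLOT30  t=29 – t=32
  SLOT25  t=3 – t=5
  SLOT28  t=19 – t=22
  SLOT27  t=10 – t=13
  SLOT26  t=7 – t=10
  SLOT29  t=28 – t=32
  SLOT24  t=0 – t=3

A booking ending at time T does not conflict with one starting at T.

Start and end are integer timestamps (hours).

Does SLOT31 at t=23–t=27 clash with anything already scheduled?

SLOT24: ends t=3 at or before SLOT31 starts t=23 → clear.
SLOT25: ends t=5 at or before SLOT31 starts t=23 → clear.
SLOT26: ends t=10 at or before SLOT31 starts t=23 → clear.
SLOT27: ends t=13 at or before SLOT31 starts t=23 → clear.
SLOT28: ends t=22 at or before SLOT31 starts t=23 → clear.
SLOT29: starts t=28 at or after SLOT31 ends t=27 → clear.
SLOT30: starts t=29 at or after SLOT31 ends t=27 → clear.

No — it doesn't clash with anything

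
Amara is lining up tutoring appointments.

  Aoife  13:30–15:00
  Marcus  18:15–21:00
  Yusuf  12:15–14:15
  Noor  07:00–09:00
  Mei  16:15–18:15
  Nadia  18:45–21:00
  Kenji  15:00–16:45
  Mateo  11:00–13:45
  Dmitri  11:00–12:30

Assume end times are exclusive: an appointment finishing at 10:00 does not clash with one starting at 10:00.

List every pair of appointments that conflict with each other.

Check each pair: they overlap iff neither finishes before the other starts.
Sorted by start: Noor, Mateo, Dmitri, Yusuf, Aoife, Kenji, Mei, Marcus, Nadia.
Mateo starts after Noor ends, so Noor has no further overlaps.
Dmitri starts before Mateo ends → Mateo and Dmitri overlap.
Yusuf starts before Mateo ends → Mateo and Yusuf overlap.
Aoife starts before Mateo ends → Mateo and Aoife overlap.
Kenji starts after Mateo ends, so Mateo has no further overlaps.
Yusuf starts before Dmitri ends → Dmitri and Yusuf overlap.
Aoife starts after Dmitri ends, so Dmitri has no further overlaps.
Aoife starts before Yusuf ends → Yusuf and Aoife overlap.
Kenji starts after Yusuf ends, so Yusuf has no further overlaps.
Kenji starts exactly when Aoife ends (back-to-back, no overlap), so Aoife has no further overlaps.
Mei starts before Kenji ends → Kenji and Mei overlap.
Marcus starts after Kenji ends, so Kenji has no further overlaps.
Marcus starts exactly when Mei ends (back-to-back, no overlap), so Mei has no further overlaps.
Nadia starts before Marcus ends → Marcus and Nadia overlap.

Aoife & Mateo, Aoife & Yusuf, Dmitri & Mateo, Dmitri & Yusuf, Kenji & Mei, Marcus & Nadia, Mateo & Yusuf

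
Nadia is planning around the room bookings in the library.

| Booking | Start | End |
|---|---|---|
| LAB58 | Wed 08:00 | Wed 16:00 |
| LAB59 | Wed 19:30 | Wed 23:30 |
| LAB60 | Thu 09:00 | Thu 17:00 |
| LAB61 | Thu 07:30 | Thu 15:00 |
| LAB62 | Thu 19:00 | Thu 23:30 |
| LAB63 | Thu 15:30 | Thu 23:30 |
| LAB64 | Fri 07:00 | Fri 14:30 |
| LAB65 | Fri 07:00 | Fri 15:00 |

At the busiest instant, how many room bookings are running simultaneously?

2

Sweep the timeline, counting +1 at each start and −1 at each end (ends before starts at a tie):
Wed 08:00 start LAB58 → 1
Wed 16:00 end LAB58 → 0
Wed 19:30 start LAB59 → 1
Wed 23:30 end LAB59 → 0
Thu 07:30 start LAB61 → 1
Thu 09:00 start LAB60 → 2
Thu 15:00 end LAB61 → 1
Thu 15:30 start LAB63 → 2
Thu 17:00 end LAB60 → 1
Thu 19:00 start LAB62 → 2
Thu 23:30 end LAB62 → 1
Thu 23:30 end LAB63 → 0
Fri 07:00 start LAB64 → 1
Fri 07:00 start LAB65 → 2
Fri 14:30 end LAB64 → 1
Fri 15:00 end LAB65 → 0
Peak is 2, at Thu 09:00 (LAB60, LAB61).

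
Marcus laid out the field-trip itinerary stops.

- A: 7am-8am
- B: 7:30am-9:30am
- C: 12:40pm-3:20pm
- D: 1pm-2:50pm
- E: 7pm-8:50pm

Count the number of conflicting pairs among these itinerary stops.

2

Sorted by start: A, B, C, D, E.
B starts before A ends → A and B overlap.
C starts after A ends, so nothing later overlaps A either.
C starts after B ends, so nothing later overlaps B either.
D starts before C ends → C and D overlap.
E starts after C ends.
E starts after D ends.
Overlapping pairs: A & B, C & D — 2 in total.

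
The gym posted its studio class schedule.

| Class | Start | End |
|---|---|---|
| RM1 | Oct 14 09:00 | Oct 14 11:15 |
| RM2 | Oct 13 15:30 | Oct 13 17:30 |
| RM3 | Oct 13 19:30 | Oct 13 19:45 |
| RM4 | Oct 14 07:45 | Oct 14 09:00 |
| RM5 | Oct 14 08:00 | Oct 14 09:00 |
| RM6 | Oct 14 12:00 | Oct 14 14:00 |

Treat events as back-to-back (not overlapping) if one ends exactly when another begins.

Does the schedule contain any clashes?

Check each pair: they overlap iff neither finishes before the other starts.
Sorted by start: RM2, RM3, RM4, RM5, RM1, RM6.
RM3 starts after RM2 ends; RM2 is clear from here.
RM4 starts after RM3 ends; RM3 is clear from here.
RM5 starts before RM4 ends → RM4 and RM5 overlap.
That's a conflict, so the schedule is not conflict-free.

Yes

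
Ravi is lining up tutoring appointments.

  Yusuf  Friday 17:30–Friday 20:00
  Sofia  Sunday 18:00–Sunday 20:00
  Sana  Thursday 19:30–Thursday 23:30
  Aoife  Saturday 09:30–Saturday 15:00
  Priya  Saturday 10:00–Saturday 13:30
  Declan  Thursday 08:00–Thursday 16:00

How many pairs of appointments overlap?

Sorted by start: Declan, Sana, Yusuf, Aoife, Priya, Sofia.
Sana starts after Declan ends — done with Declan.
Yusuf starts after Sana ends — done with Sana.
Aoife starts after Yusuf ends — done with Yusuf.
Priya starts before Aoife ends → Aoife and Priya overlap.
Sofia starts after Aoife ends.
Sofia starts after Priya ends.
Overlapping pairs: Aoife & Priya — 1 in total.

1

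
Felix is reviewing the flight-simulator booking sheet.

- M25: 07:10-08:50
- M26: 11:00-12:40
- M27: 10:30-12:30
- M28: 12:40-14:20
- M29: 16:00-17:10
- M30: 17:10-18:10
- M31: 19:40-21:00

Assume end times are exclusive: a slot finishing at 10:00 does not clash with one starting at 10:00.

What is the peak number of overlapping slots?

Sweep the timeline, counting +1 at each start and −1 at each end (ends before starts at a tie):
07:10 start M25 → 1
08:50 end M25 → 0
10:30 start M27 → 1
11:00 start M26 → 2
12:30 end M27 → 1
12:40 end M26 → 0
12:40 start M28 → 1
14:20 end M28 → 0
16:00 start M29 → 1
17:10 end M29 → 0
17:10 start M30 → 1
18:10 end M30 → 0
19:40 start M31 → 1
21:00 end M31 → 0
Peak is 2, at 11:00 (M26, M27).

2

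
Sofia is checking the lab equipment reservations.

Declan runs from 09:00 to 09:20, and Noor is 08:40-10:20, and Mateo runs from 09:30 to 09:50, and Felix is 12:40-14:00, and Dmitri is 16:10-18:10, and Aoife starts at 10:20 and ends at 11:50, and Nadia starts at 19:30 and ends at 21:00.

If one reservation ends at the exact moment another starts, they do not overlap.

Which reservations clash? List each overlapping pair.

Declan & Noor, Mateo & Noor

Sorted by start: Noor, Declan, Mateo, Aoife, Felix, Dmitri, Nadia.
Declan starts before Noor ends → Noor and Declan overlap.
Mateo starts before Noor ends → Noor and Mateo overlap.
Aoife starts exactly when Noor ends (back-to-back, no overlap); Noor is clear from here.
Mateo starts after Declan ends; Declan is clear from here.
Aoife starts after Mateo ends; Mateo is clear from here.
Felix starts after Aoife ends; Aoife is clear from here.
Dmitri starts after Felix ends; Felix is clear from here.
Nadia starts after Dmitri ends.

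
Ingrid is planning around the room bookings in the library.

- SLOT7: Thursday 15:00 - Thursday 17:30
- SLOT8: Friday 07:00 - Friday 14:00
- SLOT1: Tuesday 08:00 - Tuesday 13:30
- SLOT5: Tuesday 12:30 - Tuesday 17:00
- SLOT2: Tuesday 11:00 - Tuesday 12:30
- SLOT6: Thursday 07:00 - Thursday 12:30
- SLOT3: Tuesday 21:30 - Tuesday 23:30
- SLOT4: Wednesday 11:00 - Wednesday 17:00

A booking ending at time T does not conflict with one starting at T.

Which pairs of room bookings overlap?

SLOT1 & SLOT2, SLOT1 & SLOT5

Two intervals overlap when each starts before the other ends.
Sorted by start: SLOT1, SLOT2, SLOT5, SLOT3, SLOT4, SLOT6, SLOT7, SLOT8.
SLOT2 starts before SLOT1 ends → SLOT1 and SLOT2 overlap.
SLOT5 starts before SLOT1 ends → SLOT1 and SLOT5 overlap.
SLOT3 starts after SLOT1 ends, so nothing later overlaps SLOT1 either.
SLOT5 starts exactly when SLOT2 ends (back-to-back, no overlap), so nothing later overlaps SLOT2 either.
SLOT3 starts after SLOT5 ends, so nothing later overlaps SLOT5 either.
SLOT4 starts after SLOT3 ends, so nothing later overlaps SLOT3 either.
SLOT6 starts after SLOT4 ends, so nothing later overlaps SLOT4 either.
SLOT7 starts after SLOT6 ends, so nothing later overlaps SLOT6 either.
SLOT8 starts after SLOT7 ends.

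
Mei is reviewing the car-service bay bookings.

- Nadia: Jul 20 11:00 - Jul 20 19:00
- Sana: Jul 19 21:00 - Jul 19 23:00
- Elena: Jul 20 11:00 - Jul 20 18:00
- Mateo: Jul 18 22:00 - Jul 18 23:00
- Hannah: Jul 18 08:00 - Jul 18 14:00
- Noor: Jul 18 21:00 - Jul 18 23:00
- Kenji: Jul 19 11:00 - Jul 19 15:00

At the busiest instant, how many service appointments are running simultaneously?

Sort all start/end points and keep a running count:
Jul 18 08:00 start Hannah → 1
Jul 18 14:00 end Hannah → 0
Jul 18 21:00 start Noor → 1
Jul 18 22:00 start Mateo → 2
Jul 18 23:00 end Mateo → 1
Jul 18 23:00 end Noor → 0
Jul 19 11:00 start Kenji → 1
Jul 19 15:00 end Kenji → 0
Jul 19 21:00 start Sana → 1
Jul 19 23:00 end Sana → 0
Jul 20 11:00 start Elena → 1
Jul 20 11:00 start Nadia → 2
Jul 20 18:00 end Elena → 1
Jul 20 19:00 end Nadia → 0
Peak is 2, at Jul 18 22:00 (Mateo, Noor).

2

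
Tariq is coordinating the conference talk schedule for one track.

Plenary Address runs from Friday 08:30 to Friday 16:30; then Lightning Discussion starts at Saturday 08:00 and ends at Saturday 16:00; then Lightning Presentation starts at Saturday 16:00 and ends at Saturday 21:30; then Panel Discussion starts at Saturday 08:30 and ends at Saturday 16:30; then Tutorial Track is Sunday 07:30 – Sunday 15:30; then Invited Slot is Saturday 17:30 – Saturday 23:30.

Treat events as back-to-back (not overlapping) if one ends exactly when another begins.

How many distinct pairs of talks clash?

Sorted by start: Plenary Address, Lightning Discussion, Panel Discussion, Lightning Presentation, Invited Slot, Tutorial Track.
Lightning Discussion starts after Plenary Address ends — done with Plenary Address.
Panel Discussion starts before Lightning Discussion ends → Lightning Discussion and Panel Discussion overlap.
Lightning Presentation starts exactly when Lightning Discussion ends (back-to-back, no overlap) — done with Lightning Discussion.
Lightning Presentation starts before Panel Discussion ends → Panel Discussion and Lightning Presentation overlap.
Invited Slot starts after Panel Discussion ends — done with Panel Discussion.
Invited Slot starts before Lightning Presentation ends → Lightning Presentation and Invited Slot overlap.
Tutorial Track starts after Lightning Presentation ends.
Tutorial Track starts after Invited Slot ends.
Overlapping pairs: Invited Slot & Lightning Presentation, Lightning Discussion & Panel Discussion, Lightning Presentation & Panel Discussion — 3 in total.

3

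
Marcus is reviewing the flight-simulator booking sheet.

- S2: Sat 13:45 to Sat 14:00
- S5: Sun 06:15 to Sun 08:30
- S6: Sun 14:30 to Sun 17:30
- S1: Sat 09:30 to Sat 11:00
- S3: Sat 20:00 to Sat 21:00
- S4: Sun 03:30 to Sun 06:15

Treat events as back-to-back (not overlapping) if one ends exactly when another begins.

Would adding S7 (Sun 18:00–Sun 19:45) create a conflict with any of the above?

No — it doesn't clash with anything

S1: ends Sat 11:00 at or before S7 starts Sun 18:00 → clear.
S2: ends Sat 14:00 at or before S7 starts Sun 18:00 → clear.
S3: ends Sat 21:00 at or before S7 starts Sun 18:00 → clear.
S4: ends Sun 06:15 at or before S7 starts Sun 18:00 → clear.
S5: ends Sun 08:30 at or before S7 starts Sun 18:00 → clear.
S6: ends Sun 17:30 at or before S7 starts Sun 18:00 → clear.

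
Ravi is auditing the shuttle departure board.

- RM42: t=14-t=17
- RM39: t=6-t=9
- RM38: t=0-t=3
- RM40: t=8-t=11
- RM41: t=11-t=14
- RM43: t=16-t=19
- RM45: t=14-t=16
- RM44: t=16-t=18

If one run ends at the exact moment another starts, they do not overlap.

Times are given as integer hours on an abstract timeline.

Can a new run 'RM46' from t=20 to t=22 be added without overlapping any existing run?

RM38: ends t=3 at or before RM46 starts t=20 → clear.
RM39: ends t=9 at or before RM46 starts t=20 → clear.
RM40: ends t=11 at or before RM46 starts t=20 → clear.
RM41: ends t=14 at or before RM46 starts t=20 → clear.
RM42: ends t=17 at or before RM46 starts t=20 → clear.
RM45: ends t=16 at or before RM46 starts t=20 → clear.
RM43: ends t=19 at or before RM46 starts t=20 → clear.
RM44: ends t=18 at or before RM46 starts t=20 → clear.

Yes — the slot is free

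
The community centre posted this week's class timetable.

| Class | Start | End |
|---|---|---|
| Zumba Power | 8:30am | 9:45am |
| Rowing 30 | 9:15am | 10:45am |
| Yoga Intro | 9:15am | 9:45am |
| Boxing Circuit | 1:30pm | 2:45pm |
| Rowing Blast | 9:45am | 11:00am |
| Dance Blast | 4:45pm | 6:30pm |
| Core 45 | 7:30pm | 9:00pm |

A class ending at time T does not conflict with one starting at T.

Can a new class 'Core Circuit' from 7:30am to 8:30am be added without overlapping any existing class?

Zumba Power: starts 8:30am at or after Core Circuit ends 8:30am → clear.
Rowing 30: starts 9:15am at or after Core Circuit ends 8:30am → clear.
Yoga Intro: starts 9:15am at or after Core Circuit ends 8:30am → clear.
Rowing Blast: starts 9:45am at or after Core Circuit ends 8:30am → clear.
Boxing Circuit: starts 1:30pm at or after Core Circuit ends 8:30am → clear.
Dance Blast: starts 4:45pm at or after Core Circuit ends 8:30am → clear.
Core 45: starts 7:30pm at or after Core Circuit ends 8:30am → clear.

Yes — the slot is free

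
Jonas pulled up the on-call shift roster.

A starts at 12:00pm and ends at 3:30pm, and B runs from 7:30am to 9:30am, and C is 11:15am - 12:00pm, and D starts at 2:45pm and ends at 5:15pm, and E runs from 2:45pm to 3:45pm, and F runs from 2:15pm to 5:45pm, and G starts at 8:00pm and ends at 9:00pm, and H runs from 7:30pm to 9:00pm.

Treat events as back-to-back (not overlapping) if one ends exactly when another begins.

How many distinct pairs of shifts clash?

7

Sorted by start: B, C, A, F, D, E, H, G.
C starts after B ends; B is clear from here.
A starts exactly when C ends (back-to-back, no overlap); C is clear from here.
F starts before A ends → A and F overlap.
D starts before A ends → A and D overlap.
E starts before A ends → A and E overlap.
H starts after A ends; A is clear from here.
D starts before F ends → F and D overlap.
E starts before F ends → F and E overlap.
H starts after F ends; F is clear from here.
E starts before D ends → D and E overlap.
H starts after D ends; D is clear from here.
H starts after E ends; E is clear from here.
G starts before H ends → H and G overlap.
Overlapping pairs: A & D, A & E, A & F, D & E, D & F, E & F, G & H — 7 in total.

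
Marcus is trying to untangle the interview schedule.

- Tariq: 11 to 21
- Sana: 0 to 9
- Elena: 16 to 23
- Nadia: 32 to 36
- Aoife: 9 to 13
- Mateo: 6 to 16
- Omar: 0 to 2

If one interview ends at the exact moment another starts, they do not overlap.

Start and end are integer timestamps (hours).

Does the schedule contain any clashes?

Yes

Check each pair: they overlap iff neither finishes before the other starts.
Sorted by start: Sana, Omar, Mateo, Aoife, Tariq, Elena, Nadia.
Omar starts before Sana ends → Sana and Omar overlap.
That's a conflict, so the schedule is not conflict-free.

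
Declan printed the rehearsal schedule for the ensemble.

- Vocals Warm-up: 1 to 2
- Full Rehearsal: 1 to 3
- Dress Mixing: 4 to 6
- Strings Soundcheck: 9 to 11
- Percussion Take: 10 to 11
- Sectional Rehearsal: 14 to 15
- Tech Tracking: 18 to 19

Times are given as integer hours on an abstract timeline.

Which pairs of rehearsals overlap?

Two intervals overlap when each starts before the other ends.
Sorted by start: Vocals Warm-up, Full Rehearsal, Dress Mixing, Strings Soundcheck, Percussion Take, Sectional Rehearsal, Tech Tracking.
Full Rehearsal starts before Vocals Warm-up ends → Vocals Warm-up and Full Rehearsal overlap.
Dress Mixing starts after Vocals Warm-up ends; Vocals Warm-up is clear from here.
Dress Mixing starts after Full Rehearsal ends; Full Rehearsal is clear from here.
Strings Soundcheck starts after Dress Mixing ends; Dress Mixing is clear from here.
Percussion Take starts before Strings Soundcheck ends → Strings Soundcheck and Percussion Take overlap.
Sectional Rehearsal starts after Strings Soundcheck ends; Strings Soundcheck is clear from here.
Sectional Rehearsal starts after Percussion Take ends; Percussion Take is clear from here.
Tech Tracking starts after Sectional Rehearsal ends.

Full Rehearsal & Vocals Warm-up, Percussion Take & Strings Soundcheck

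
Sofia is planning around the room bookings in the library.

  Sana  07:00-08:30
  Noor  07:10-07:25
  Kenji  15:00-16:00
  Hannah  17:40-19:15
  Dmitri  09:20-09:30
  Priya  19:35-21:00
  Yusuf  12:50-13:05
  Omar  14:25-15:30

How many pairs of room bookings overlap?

Sorted by start: Sana, Noor, Dmitri, Yusuf, Omar, Kenji, Hannah, Priya.
Noor starts before Sana ends → Sana and Noor overlap.
Dmitri starts after Sana ends — done with Sana.
Dmitri starts after Noor ends — done with Noor.
Yusuf starts after Dmitri ends — done with Dmitri.
Omar starts after Yusuf ends — done with Yusuf.
Kenji starts before Omar ends → Omar and Kenji overlap.
Hannah starts after Omar ends — done with Omar.
Hannah starts after Kenji ends — done with Kenji.
Priya starts after Hannah ends.
Overlapping pairs: Kenji & Omar, Noor & Sana — 2 in total.

2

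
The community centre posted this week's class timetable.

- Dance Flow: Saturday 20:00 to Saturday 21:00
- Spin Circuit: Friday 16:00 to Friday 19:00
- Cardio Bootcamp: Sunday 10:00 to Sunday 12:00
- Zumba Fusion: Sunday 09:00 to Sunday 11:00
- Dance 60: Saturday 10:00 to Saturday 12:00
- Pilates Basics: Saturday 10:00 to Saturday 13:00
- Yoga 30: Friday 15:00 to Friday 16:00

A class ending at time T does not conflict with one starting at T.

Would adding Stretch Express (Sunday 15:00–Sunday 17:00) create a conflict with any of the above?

Yoga 30: ends Friday 16:00 at or before Stretch Express starts Sunday 15:00 → clear.
Spin Circuit: ends Friday 19:00 at or before Stretch Express starts Sunday 15:00 → clear.
Dance 60: ends Saturday 12:00 at or before Stretch Express starts Sunday 15:00 → clear.
Pilates Basics: ends Saturday 13:00 at or before Stretch Express starts Sunday 15:00 → clear.
Dance Flow: ends Saturday 21:00 at or before Stretch Express starts Sunday 15:00 → clear.
Zumba Fusion: ends Sunday 11:00 at or before Stretch Express starts Sunday 15:00 → clear.
Cardio Bootcamp: ends Sunday 12:00 at or before Stretch Express starts Sunday 15:00 → clear.

No — it doesn't clash with anything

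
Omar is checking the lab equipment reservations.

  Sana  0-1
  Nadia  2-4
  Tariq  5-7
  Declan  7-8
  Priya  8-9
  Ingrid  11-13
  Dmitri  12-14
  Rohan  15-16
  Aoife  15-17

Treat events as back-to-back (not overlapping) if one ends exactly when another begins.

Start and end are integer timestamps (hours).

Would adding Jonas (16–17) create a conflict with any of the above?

Sana: ends 1 at or before Jonas starts 16 → clear.
Nadia: ends 4 at or before Jonas starts 16 → clear.
Tariq: ends 7 at or before Jonas starts 16 → clear.
Declan: ends 8 at or before Jonas starts 16 → clear.
Priya: ends 9 at or before Jonas starts 16 → clear.
Ingrid: ends 13 at or before Jonas starts 16 → clear.
Dmitri: ends 14 at or before Jonas starts 16 → clear.
Rohan: ends 16 at or before Jonas starts 16 → clear.
Aoife: starts 15 before Jonas ends 17, and ends 17 after Jonas starts 16 → overlap.
Jonas overlaps Aoife.

Yes — it overlaps Aoife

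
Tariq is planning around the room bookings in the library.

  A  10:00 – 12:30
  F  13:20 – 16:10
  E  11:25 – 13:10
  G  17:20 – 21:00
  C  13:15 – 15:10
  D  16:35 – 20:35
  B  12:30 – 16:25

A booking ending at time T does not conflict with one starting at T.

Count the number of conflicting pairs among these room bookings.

6

Sorted by start: A, E, B, C, F, D, G.
E starts before A ends → A and E overlap.
B starts exactly when A ends (back-to-back, no overlap), so nothing later overlaps A either.
B starts before E ends → E and B overlap.
C starts after E ends, so nothing later overlaps E either.
C starts before B ends → B and C overlap.
F starts before B ends → B and F overlap.
D starts after B ends, so nothing later overlaps B either.
F starts before C ends → C and F overlap.
D starts after C ends, so nothing later overlaps C either.
D starts after F ends, so nothing later overlaps F either.
G starts before D ends → D and G overlap.
Overlapping pairs: A & E, B & C, B & E, B & F, C & F, D & G — 6 in total.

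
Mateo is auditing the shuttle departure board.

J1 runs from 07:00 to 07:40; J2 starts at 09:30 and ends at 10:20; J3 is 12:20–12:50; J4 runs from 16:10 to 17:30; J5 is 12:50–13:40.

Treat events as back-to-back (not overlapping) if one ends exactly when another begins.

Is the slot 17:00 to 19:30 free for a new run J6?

No — it overlaps J4

J1: ends 07:40 at or before J6 starts 17:00 → clear.
J2: ends 10:20 at or before J6 starts 17:00 → clear.
J3: ends 12:50 at or before J6 starts 17:00 → clear.
J5: ends 13:40 at or before J6 starts 17:00 → clear.
J4: starts 16:10 before J6 ends 19:30, and ends 17:30 after J6 starts 17:00 → overlap.
J6 overlaps J4.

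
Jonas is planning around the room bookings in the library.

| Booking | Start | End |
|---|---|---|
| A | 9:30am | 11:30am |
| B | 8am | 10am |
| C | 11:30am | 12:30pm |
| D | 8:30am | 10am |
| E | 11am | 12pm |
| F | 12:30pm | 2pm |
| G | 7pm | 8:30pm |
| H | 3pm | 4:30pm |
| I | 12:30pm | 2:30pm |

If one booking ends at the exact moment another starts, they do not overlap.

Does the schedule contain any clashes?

Yes

Two intervals overlap when each starts before the other ends.
Sorted by start: B, D, A, E, C, F, I, H, G.
D starts before B ends → B and D overlap.
That's a conflict, so the schedule is not conflict-free.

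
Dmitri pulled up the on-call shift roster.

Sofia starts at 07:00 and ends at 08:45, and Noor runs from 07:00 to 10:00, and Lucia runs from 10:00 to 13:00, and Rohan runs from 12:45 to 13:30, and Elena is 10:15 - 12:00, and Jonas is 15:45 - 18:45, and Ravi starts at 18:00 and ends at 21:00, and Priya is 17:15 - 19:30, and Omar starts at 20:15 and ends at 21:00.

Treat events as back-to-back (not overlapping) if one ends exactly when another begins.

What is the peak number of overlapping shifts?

Sweep the timeline, counting +1 at each start and −1 at each end (ends before starts at a tie):
07:00 start Noor → 1
07:00 start Sofia → 2
08:45 end Sofia → 1
10:00 end Noor → 0
10:00 start Lucia → 1
10:15 start Elena → 2
12:00 end Elena → 1
12:45 start Rohan → 2
13:00 end Lucia → 1
13:30 end Rohan → 0
15:45 start Jonas → 1
17:15 start Priya → 2
18:00 start Ravi → 3
18:45 end Jonas → 2
19:30 end Priya → 1
20:15 start Omar → 2
21:00 end Omar → 1
21:00 end Ravi → 0
Peak is 3, at 18:00 (Jonas, Priya, Ravi).

3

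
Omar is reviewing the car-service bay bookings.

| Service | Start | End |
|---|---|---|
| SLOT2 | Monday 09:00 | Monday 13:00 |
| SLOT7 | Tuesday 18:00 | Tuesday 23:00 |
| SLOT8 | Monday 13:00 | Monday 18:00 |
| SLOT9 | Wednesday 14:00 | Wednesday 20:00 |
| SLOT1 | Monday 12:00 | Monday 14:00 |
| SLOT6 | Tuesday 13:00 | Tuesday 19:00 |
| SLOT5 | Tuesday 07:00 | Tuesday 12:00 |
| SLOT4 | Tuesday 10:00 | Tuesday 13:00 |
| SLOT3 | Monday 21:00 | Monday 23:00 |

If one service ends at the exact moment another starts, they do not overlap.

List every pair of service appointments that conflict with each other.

SLOT1 & SLOT2, SLOT1 & SLOT8, SLOT4 & SLOT5, SLOT6 & SLOT7

Sorted by start: SLOT2, SLOT1, SLOT8, SLOT3, SLOT5, SLOT4, SLOT6, SLOT7, SLOT9.
SLOT1 starts before SLOT2 ends → SLOT2 and SLOT1 overlap.
SLOT8 starts exactly when SLOT2 ends (back-to-back, no overlap), so SLOT2 has no further overlaps.
SLOT8 starts before SLOT1 ends → SLOT1 and SLOT8 overlap.
SLOT3 starts after SLOT1 ends, so SLOT1 has no further overlaps.
SLOT3 starts after SLOT8 ends, so SLOT8 has no further overlaps.
SLOT5 starts after SLOT3 ends, so SLOT3 has no further overlaps.
SLOT4 starts before SLOT5 ends → SLOT5 and SLOT4 overlap.
SLOT6 starts after SLOT5 ends, so SLOT5 has no further overlaps.
SLOT6 starts exactly when SLOT4 ends (back-to-back, no overlap), so SLOT4 has no further overlaps.
SLOT7 starts before SLOT6 ends → SLOT6 and SLOT7 overlap.
SLOT9 starts after SLOT6 ends.
SLOT9 starts after SLOT7 ends.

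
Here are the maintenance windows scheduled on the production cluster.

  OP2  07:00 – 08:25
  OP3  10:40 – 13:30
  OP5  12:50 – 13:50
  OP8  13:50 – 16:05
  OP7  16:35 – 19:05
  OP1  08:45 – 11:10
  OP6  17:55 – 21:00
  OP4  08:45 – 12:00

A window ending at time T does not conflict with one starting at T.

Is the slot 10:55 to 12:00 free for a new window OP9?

OP2: ends 08:25 at or before OP9 starts 10:55 → clear.
OP1: starts 08:45 before OP9 ends 12:00, and ends 11:10 after OP9 starts 10:55 → overlap.
OP4: starts 08:45 before OP9 ends 12:00, and ends 12:00 after OP9 starts 10:55 → overlap.
OP3: starts 10:40 before OP9 ends 12:00, and ends 13:30 after OP9 starts 10:55 → overlap.
OP5: starts 12:50 at or after OP9 ends 12:00 → clear.
OP8: starts 13:50 at or after OP9 ends 12:00 → clear.
OP7: starts 16:35 at or after OP9 ends 12:00 → clear.
OP6: starts 17:55 at or after OP9 ends 12:00 → clear.
OP9 overlaps OP1, OP3, OP4.

No — it overlaps OP1, OP3, OP4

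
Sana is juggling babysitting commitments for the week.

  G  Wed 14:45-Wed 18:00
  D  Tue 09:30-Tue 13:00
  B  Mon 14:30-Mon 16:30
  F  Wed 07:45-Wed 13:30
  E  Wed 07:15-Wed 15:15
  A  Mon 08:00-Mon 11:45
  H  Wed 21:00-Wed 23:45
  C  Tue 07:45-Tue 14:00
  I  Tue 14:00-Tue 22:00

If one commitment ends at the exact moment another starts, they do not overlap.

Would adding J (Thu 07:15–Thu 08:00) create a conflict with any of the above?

A: ends Mon 11:45 at or before J starts Thu 07:15 → clear.
B: ends Mon 16:30 at or before J starts Thu 07:15 → clear.
C: ends Tue 14:00 at or before J starts Thu 07:15 → clear.
D: ends Tue 13:00 at or before J starts Thu 07:15 → clear.
I: ends Tue 22:00 at or before J starts Thu 07:15 → clear.
E: ends Wed 15:15 at or before J starts Thu 07:15 → clear.
F: ends Wed 13:30 at or before J starts Thu 07:15 → clear.
G: ends Wed 18:00 at or before J starts Thu 07:15 → clear.
H: ends Wed 23:45 at or before J starts Thu 07:15 → clear.

No — it doesn't clash with anything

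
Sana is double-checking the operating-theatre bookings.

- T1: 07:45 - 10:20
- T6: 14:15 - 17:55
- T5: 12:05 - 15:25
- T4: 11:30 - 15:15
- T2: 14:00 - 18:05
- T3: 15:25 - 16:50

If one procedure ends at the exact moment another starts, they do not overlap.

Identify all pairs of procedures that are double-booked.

T2 & T3, T2 & T4, T2 & T5, T2 & T6, T3 & T6, T4 & T5, T4 & T6, T5 & T6

Sorted by start: T1, T4, T5, T2, T6, T3.
T4 starts after T1 ends, so T1 has no further overlaps.
T5 starts before T4 ends → T4 and T5 overlap.
T2 starts before T4 ends → T4 and T2 overlap.
T6 starts before T4 ends → T4 and T6 overlap.
T3 starts after T4 ends.
T2 starts before T5 ends → T5 and T2 overlap.
T6 starts before T5 ends → T5 and T6 overlap.
T3 starts exactly when T5 ends (back-to-back, no overlap).
T6 starts before T2 ends → T2 and T6 overlap.
T3 starts before T2 ends → T2 and T3 overlap.
T3 starts before T6 ends → T6 and T3 overlap.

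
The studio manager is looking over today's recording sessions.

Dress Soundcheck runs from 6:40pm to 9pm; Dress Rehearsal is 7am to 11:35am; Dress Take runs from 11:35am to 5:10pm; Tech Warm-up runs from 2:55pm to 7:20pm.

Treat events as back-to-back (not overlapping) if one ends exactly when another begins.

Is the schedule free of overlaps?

Sorted by start: Dress Rehearsal, Dress Take, Tech Warm-up, Dress Soundcheck.
Dress Take starts exactly when Dress Rehearsal ends (back-to-back, no overlap), so nothing later overlaps Dress Rehearsal either.
Tech Warm-up starts before Dress Take ends → Dress Take and Tech Warm-up overlap.
That's a conflict, so the schedule is not conflict-free.

No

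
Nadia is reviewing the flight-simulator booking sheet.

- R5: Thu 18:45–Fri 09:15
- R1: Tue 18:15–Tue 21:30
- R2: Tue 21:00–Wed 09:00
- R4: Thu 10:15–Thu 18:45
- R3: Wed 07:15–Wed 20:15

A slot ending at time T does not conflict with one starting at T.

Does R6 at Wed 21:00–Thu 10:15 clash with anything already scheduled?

R1: ends Tue 21:30 at or before R6 starts Wed 21:00 → clear.
R2: ends Wed 09:00 at or before R6 starts Wed 21:00 → clear.
R3: ends Wed 20:15 at or before R6 starts Wed 21:00 → clear.
R4: starts Thu 10:15 at or after R6 ends Thu 10:15 → clear.
R5: starts Thu 18:45 at or after R6 ends Thu 10:15 → clear.

No — it doesn't clash with anything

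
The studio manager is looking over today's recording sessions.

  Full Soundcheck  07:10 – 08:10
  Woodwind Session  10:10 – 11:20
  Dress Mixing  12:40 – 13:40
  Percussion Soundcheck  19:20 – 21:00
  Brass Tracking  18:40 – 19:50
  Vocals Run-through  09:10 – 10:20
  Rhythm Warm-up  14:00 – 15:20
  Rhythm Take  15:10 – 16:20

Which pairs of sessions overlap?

Sorted by start: Full Soundcheck, Vocals Run-through, Woodwind Session, Dress Mixing, Rhythm Warm-up, Rhythm Take, Brass Tracking, Percussion Soundcheck.
Vocals Run-through starts after Full Soundcheck ends, so nothing later overlaps Full Soundcheck either.
Woodwind Session starts before Vocals Run-through ends → Vocals Run-through and Woodwind Session overlap.
Dress Mixing starts after Vocals Run-through ends, so nothing later overlaps Vocals Run-through either.
Dress Mixing starts after Woodwind Session ends, so nothing later overlaps Woodwind Session either.
Rhythm Warm-up starts after Dress Mixing ends, so nothing later overlaps Dress Mixing either.
Rhythm Take starts before Rhythm Warm-up ends → Rhythm Warm-up and Rhythm Take overlap.
Brass Tracking starts after Rhythm Warm-up ends, so nothing later overlaps Rhythm Warm-up either.
Brass Tracking starts after Rhythm Take ends, so nothing later overlaps Rhythm Take either.
Percussion Soundcheck starts before Brass Tracking ends → Brass Tracking and Percussion Soundcheck overlap.

Brass Tracking & Percussion Soundcheck, Rhythm Take & Rhythm Warm-up, Vocals Run-through & Woodwind Session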